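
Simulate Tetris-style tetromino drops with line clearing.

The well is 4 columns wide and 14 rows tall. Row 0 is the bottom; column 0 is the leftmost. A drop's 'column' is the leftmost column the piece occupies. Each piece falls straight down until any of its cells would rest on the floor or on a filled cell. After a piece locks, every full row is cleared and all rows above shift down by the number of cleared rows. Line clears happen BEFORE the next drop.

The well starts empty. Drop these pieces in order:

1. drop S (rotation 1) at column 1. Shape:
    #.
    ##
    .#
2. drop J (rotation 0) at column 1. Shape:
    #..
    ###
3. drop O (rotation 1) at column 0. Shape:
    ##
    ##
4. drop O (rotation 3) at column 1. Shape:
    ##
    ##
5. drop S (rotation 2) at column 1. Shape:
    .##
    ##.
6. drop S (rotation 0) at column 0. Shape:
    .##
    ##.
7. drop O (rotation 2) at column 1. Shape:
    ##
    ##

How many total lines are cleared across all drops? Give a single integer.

Answer: 1

Derivation:
Drop 1: S rot1 at col 1 lands with bottom-row=0; cleared 0 line(s) (total 0); column heights now [0 3 2 0], max=3
Drop 2: J rot0 at col 1 lands with bottom-row=3; cleared 0 line(s) (total 0); column heights now [0 5 4 4], max=5
Drop 3: O rot1 at col 0 lands with bottom-row=5; cleared 0 line(s) (total 0); column heights now [7 7 4 4], max=7
Drop 4: O rot3 at col 1 lands with bottom-row=7; cleared 0 line(s) (total 0); column heights now [7 9 9 4], max=9
Drop 5: S rot2 at col 1 lands with bottom-row=9; cleared 0 line(s) (total 0); column heights now [7 10 11 11], max=11
Drop 6: S rot0 at col 0 lands with bottom-row=10; cleared 1 line(s) (total 1); column heights now [7 11 11 4], max=11
Drop 7: O rot2 at col 1 lands with bottom-row=11; cleared 0 line(s) (total 1); column heights now [7 13 13 4], max=13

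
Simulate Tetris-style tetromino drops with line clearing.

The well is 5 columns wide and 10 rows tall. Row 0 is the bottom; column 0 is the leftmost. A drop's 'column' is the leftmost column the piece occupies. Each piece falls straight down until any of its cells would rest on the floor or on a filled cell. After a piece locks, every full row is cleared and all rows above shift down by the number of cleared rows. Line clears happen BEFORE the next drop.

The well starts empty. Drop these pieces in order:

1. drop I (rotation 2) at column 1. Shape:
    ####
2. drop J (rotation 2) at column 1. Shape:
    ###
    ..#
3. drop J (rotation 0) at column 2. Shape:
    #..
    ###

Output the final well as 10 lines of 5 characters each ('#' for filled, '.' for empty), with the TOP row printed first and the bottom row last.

Answer: .....
.....
.....
.....
.....
..#..
..###
.###.
...#.
.####

Derivation:
Drop 1: I rot2 at col 1 lands with bottom-row=0; cleared 0 line(s) (total 0); column heights now [0 1 1 1 1], max=1
Drop 2: J rot2 at col 1 lands with bottom-row=1; cleared 0 line(s) (total 0); column heights now [0 3 3 3 1], max=3
Drop 3: J rot0 at col 2 lands with bottom-row=3; cleared 0 line(s) (total 0); column heights now [0 3 5 4 4], max=5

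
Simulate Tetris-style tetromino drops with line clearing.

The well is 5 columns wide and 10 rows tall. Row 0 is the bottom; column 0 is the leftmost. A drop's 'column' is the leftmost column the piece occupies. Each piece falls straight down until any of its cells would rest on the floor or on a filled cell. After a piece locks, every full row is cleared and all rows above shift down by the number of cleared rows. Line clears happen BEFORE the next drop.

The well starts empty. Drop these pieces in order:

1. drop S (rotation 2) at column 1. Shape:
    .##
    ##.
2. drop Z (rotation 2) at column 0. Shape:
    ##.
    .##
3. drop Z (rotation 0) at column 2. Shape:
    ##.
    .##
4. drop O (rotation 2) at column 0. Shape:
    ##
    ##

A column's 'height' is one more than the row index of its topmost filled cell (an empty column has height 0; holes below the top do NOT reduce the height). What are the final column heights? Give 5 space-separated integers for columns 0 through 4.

Drop 1: S rot2 at col 1 lands with bottom-row=0; cleared 0 line(s) (total 0); column heights now [0 1 2 2 0], max=2
Drop 2: Z rot2 at col 0 lands with bottom-row=2; cleared 0 line(s) (total 0); column heights now [4 4 3 2 0], max=4
Drop 3: Z rot0 at col 2 lands with bottom-row=2; cleared 0 line(s) (total 0); column heights now [4 4 4 4 3], max=4
Drop 4: O rot2 at col 0 lands with bottom-row=4; cleared 0 line(s) (total 0); column heights now [6 6 4 4 3], max=6

Answer: 6 6 4 4 3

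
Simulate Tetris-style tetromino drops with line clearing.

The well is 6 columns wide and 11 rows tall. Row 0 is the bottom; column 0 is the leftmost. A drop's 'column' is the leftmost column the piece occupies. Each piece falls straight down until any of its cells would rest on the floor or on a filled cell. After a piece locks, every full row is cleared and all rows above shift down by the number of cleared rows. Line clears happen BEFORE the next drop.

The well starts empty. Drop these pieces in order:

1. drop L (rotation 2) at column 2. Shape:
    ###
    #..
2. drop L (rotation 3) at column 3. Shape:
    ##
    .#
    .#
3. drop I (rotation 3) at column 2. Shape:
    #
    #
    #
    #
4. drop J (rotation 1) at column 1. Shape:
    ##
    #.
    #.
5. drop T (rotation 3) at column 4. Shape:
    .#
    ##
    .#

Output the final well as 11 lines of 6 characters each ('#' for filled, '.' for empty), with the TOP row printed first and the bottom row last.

Drop 1: L rot2 at col 2 lands with bottom-row=0; cleared 0 line(s) (total 0); column heights now [0 0 2 2 2 0], max=2
Drop 2: L rot3 at col 3 lands with bottom-row=2; cleared 0 line(s) (total 0); column heights now [0 0 2 5 5 0], max=5
Drop 3: I rot3 at col 2 lands with bottom-row=2; cleared 0 line(s) (total 0); column heights now [0 0 6 5 5 0], max=6
Drop 4: J rot1 at col 1 lands with bottom-row=4; cleared 0 line(s) (total 0); column heights now [0 7 7 5 5 0], max=7
Drop 5: T rot3 at col 4 lands with bottom-row=4; cleared 0 line(s) (total 0); column heights now [0 7 7 5 6 7], max=7

Answer: ......
......
......
......
.##..#
.##.##
.#####
..#.#.
..#.#.
..###.
..#...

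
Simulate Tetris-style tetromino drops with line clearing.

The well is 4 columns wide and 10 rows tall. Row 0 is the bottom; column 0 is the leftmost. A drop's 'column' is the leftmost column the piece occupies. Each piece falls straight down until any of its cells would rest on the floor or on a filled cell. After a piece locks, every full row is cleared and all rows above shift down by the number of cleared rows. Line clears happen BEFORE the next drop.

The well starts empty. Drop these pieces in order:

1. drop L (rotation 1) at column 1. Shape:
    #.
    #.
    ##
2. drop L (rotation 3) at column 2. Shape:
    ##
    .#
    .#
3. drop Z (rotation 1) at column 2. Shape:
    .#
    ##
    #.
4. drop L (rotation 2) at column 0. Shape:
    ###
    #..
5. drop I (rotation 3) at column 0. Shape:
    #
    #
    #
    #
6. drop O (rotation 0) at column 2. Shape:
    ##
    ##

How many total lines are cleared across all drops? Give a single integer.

Drop 1: L rot1 at col 1 lands with bottom-row=0; cleared 0 line(s) (total 0); column heights now [0 3 1 0], max=3
Drop 2: L rot3 at col 2 lands with bottom-row=0; cleared 0 line(s) (total 0); column heights now [0 3 3 3], max=3
Drop 3: Z rot1 at col 2 lands with bottom-row=3; cleared 0 line(s) (total 0); column heights now [0 3 5 6], max=6
Drop 4: L rot2 at col 0 lands with bottom-row=4; cleared 1 line(s) (total 1); column heights now [5 3 5 5], max=5
Drop 5: I rot3 at col 0 lands with bottom-row=5; cleared 0 line(s) (total 1); column heights now [9 3 5 5], max=9
Drop 6: O rot0 at col 2 lands with bottom-row=5; cleared 0 line(s) (total 1); column heights now [9 3 7 7], max=9

Answer: 1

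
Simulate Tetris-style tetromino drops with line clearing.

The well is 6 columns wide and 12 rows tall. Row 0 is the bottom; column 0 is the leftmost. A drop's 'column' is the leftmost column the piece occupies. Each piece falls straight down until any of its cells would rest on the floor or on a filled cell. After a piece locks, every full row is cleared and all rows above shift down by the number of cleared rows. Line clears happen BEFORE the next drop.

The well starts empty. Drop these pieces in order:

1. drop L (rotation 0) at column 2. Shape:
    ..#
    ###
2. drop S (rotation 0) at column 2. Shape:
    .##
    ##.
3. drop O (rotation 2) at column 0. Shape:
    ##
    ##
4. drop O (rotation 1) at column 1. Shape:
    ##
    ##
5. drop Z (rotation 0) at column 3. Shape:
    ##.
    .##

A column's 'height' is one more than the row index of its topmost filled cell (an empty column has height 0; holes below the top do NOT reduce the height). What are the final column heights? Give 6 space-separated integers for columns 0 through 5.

Answer: 2 4 4 5 5 4

Derivation:
Drop 1: L rot0 at col 2 lands with bottom-row=0; cleared 0 line(s) (total 0); column heights now [0 0 1 1 2 0], max=2
Drop 2: S rot0 at col 2 lands with bottom-row=1; cleared 0 line(s) (total 0); column heights now [0 0 2 3 3 0], max=3
Drop 3: O rot2 at col 0 lands with bottom-row=0; cleared 0 line(s) (total 0); column heights now [2 2 2 3 3 0], max=3
Drop 4: O rot1 at col 1 lands with bottom-row=2; cleared 0 line(s) (total 0); column heights now [2 4 4 3 3 0], max=4
Drop 5: Z rot0 at col 3 lands with bottom-row=3; cleared 0 line(s) (total 0); column heights now [2 4 4 5 5 4], max=5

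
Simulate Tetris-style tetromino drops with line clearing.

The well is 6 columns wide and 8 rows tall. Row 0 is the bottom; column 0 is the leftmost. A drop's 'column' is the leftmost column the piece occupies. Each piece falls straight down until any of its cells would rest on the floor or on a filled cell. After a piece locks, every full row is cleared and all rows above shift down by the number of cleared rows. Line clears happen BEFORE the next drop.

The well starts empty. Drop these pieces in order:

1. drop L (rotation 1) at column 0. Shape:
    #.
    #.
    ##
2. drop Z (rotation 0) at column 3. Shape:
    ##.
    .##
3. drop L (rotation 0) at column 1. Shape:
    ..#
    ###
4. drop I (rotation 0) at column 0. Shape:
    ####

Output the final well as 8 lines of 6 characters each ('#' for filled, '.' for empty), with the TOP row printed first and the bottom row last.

Drop 1: L rot1 at col 0 lands with bottom-row=0; cleared 0 line(s) (total 0); column heights now [3 1 0 0 0 0], max=3
Drop 2: Z rot0 at col 3 lands with bottom-row=0; cleared 0 line(s) (total 0); column heights now [3 1 0 2 2 1], max=3
Drop 3: L rot0 at col 1 lands with bottom-row=2; cleared 0 line(s) (total 0); column heights now [3 3 3 4 2 1], max=4
Drop 4: I rot0 at col 0 lands with bottom-row=4; cleared 0 line(s) (total 0); column heights now [5 5 5 5 2 1], max=5

Answer: ......
......
......
####..
...#..
####..
#..##.
##..##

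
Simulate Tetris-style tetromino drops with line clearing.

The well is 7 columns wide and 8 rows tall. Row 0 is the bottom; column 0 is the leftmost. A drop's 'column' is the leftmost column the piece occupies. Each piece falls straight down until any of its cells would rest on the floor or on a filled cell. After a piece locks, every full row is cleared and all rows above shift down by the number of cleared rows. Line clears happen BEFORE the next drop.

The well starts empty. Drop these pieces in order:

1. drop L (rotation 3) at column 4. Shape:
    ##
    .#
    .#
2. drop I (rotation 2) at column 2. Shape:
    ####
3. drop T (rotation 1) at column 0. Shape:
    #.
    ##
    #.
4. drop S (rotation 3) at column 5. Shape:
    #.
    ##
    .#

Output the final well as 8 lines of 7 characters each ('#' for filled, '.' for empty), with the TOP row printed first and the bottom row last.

Drop 1: L rot3 at col 4 lands with bottom-row=0; cleared 0 line(s) (total 0); column heights now [0 0 0 0 3 3 0], max=3
Drop 2: I rot2 at col 2 lands with bottom-row=3; cleared 0 line(s) (total 0); column heights now [0 0 4 4 4 4 0], max=4
Drop 3: T rot1 at col 0 lands with bottom-row=0; cleared 0 line(s) (total 0); column heights now [3 2 4 4 4 4 0], max=4
Drop 4: S rot3 at col 5 lands with bottom-row=3; cleared 0 line(s) (total 0); column heights now [3 2 4 4 4 6 5], max=6

Answer: .......
.......
.....#.
.....##
..#####
#...##.
##...#.
#....#.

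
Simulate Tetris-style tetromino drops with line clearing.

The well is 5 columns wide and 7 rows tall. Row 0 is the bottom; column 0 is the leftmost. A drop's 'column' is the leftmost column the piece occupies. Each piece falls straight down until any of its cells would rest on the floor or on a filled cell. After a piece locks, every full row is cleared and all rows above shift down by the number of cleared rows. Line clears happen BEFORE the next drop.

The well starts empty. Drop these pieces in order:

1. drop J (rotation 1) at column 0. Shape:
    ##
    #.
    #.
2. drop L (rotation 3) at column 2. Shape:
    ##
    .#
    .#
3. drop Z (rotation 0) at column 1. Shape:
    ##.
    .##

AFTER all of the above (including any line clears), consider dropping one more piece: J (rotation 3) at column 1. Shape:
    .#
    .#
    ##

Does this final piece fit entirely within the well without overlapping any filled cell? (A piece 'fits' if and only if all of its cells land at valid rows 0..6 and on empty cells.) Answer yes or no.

Answer: no

Derivation:
Drop 1: J rot1 at col 0 lands with bottom-row=0; cleared 0 line(s) (total 0); column heights now [3 3 0 0 0], max=3
Drop 2: L rot3 at col 2 lands with bottom-row=0; cleared 0 line(s) (total 0); column heights now [3 3 3 3 0], max=3
Drop 3: Z rot0 at col 1 lands with bottom-row=3; cleared 0 line(s) (total 0); column heights now [3 5 5 4 0], max=5
Test piece J rot3 at col 1 (width 2): heights before test = [3 5 5 4 0]; fits = False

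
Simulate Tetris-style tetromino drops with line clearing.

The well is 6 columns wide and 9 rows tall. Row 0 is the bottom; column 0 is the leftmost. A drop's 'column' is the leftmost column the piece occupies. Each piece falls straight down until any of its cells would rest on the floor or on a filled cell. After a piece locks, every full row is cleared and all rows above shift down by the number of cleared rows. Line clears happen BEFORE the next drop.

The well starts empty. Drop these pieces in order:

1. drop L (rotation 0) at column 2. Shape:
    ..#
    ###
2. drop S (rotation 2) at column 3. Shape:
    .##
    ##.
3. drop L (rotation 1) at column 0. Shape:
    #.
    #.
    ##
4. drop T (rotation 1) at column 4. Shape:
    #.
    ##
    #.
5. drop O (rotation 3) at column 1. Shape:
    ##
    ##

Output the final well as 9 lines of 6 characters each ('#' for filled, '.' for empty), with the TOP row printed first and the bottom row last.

Answer: ......
......
....#.
....##
....#.
....##
#####.
###.#.
#####.

Derivation:
Drop 1: L rot0 at col 2 lands with bottom-row=0; cleared 0 line(s) (total 0); column heights now [0 0 1 1 2 0], max=2
Drop 2: S rot2 at col 3 lands with bottom-row=2; cleared 0 line(s) (total 0); column heights now [0 0 1 3 4 4], max=4
Drop 3: L rot1 at col 0 lands with bottom-row=0; cleared 0 line(s) (total 0); column heights now [3 1 1 3 4 4], max=4
Drop 4: T rot1 at col 4 lands with bottom-row=4; cleared 0 line(s) (total 0); column heights now [3 1 1 3 7 6], max=7
Drop 5: O rot3 at col 1 lands with bottom-row=1; cleared 0 line(s) (total 0); column heights now [3 3 3 3 7 6], max=7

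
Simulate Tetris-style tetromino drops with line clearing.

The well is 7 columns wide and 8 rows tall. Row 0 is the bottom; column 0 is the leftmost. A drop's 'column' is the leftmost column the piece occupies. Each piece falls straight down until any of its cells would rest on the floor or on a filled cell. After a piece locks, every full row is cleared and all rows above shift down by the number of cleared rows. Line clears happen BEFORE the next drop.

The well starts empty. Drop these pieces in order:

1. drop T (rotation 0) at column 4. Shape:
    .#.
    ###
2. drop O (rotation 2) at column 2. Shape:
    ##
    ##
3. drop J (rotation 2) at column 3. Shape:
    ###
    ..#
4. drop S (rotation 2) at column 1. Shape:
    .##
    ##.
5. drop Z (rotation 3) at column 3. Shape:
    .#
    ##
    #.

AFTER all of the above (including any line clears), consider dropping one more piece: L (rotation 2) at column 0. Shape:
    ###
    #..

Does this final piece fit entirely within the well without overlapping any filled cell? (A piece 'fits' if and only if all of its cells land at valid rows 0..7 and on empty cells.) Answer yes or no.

Answer: yes

Derivation:
Drop 1: T rot0 at col 4 lands with bottom-row=0; cleared 0 line(s) (total 0); column heights now [0 0 0 0 1 2 1], max=2
Drop 2: O rot2 at col 2 lands with bottom-row=0; cleared 0 line(s) (total 0); column heights now [0 0 2 2 1 2 1], max=2
Drop 3: J rot2 at col 3 lands with bottom-row=2; cleared 0 line(s) (total 0); column heights now [0 0 2 4 4 4 1], max=4
Drop 4: S rot2 at col 1 lands with bottom-row=3; cleared 0 line(s) (total 0); column heights now [0 4 5 5 4 4 1], max=5
Drop 5: Z rot3 at col 3 lands with bottom-row=5; cleared 0 line(s) (total 0); column heights now [0 4 5 7 8 4 1], max=8
Test piece L rot2 at col 0 (width 3): heights before test = [0 4 5 7 8 4 1]; fits = True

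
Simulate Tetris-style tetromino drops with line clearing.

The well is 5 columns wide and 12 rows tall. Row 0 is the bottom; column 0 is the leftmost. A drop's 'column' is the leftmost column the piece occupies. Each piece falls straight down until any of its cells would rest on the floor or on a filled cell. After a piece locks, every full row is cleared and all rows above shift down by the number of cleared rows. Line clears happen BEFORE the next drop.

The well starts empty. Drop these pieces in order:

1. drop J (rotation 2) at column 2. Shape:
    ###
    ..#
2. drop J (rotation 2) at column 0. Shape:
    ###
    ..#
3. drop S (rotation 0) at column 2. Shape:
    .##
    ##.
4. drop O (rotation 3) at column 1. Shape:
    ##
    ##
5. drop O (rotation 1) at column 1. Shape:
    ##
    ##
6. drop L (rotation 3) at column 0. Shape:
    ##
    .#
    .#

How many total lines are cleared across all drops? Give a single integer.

Answer: 0

Derivation:
Drop 1: J rot2 at col 2 lands with bottom-row=0; cleared 0 line(s) (total 0); column heights now [0 0 2 2 2], max=2
Drop 2: J rot2 at col 0 lands with bottom-row=2; cleared 0 line(s) (total 0); column heights now [4 4 4 2 2], max=4
Drop 3: S rot0 at col 2 lands with bottom-row=4; cleared 0 line(s) (total 0); column heights now [4 4 5 6 6], max=6
Drop 4: O rot3 at col 1 lands with bottom-row=5; cleared 0 line(s) (total 0); column heights now [4 7 7 6 6], max=7
Drop 5: O rot1 at col 1 lands with bottom-row=7; cleared 0 line(s) (total 0); column heights now [4 9 9 6 6], max=9
Drop 6: L rot3 at col 0 lands with bottom-row=9; cleared 0 line(s) (total 0); column heights now [12 12 9 6 6], max=12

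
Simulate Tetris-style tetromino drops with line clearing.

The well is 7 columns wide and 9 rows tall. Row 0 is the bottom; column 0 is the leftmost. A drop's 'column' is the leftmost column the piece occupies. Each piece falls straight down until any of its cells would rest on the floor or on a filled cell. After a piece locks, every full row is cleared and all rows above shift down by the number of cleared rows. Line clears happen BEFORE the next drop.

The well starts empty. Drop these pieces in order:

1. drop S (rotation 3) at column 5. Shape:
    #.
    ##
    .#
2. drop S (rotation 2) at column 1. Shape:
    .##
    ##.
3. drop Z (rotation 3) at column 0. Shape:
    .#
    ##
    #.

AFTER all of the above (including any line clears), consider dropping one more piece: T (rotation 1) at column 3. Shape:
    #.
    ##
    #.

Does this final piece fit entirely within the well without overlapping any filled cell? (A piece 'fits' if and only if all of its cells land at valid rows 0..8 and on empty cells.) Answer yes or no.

Answer: yes

Derivation:
Drop 1: S rot3 at col 5 lands with bottom-row=0; cleared 0 line(s) (total 0); column heights now [0 0 0 0 0 3 2], max=3
Drop 2: S rot2 at col 1 lands with bottom-row=0; cleared 0 line(s) (total 0); column heights now [0 1 2 2 0 3 2], max=3
Drop 3: Z rot3 at col 0 lands with bottom-row=0; cleared 0 line(s) (total 0); column heights now [2 3 2 2 0 3 2], max=3
Test piece T rot1 at col 3 (width 2): heights before test = [2 3 2 2 0 3 2]; fits = True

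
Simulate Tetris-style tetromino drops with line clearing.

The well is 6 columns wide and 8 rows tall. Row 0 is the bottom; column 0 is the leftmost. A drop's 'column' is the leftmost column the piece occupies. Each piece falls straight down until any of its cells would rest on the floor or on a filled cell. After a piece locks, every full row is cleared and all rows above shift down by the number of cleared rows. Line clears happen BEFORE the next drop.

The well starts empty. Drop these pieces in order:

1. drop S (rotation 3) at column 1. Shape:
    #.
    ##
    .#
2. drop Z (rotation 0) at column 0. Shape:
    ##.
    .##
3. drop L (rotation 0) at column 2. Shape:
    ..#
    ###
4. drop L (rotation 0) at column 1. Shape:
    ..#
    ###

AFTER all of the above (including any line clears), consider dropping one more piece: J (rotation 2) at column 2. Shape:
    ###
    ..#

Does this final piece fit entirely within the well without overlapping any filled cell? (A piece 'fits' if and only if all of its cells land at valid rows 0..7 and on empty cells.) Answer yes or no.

Answer: yes

Derivation:
Drop 1: S rot3 at col 1 lands with bottom-row=0; cleared 0 line(s) (total 0); column heights now [0 3 2 0 0 0], max=3
Drop 2: Z rot0 at col 0 lands with bottom-row=3; cleared 0 line(s) (total 0); column heights now [5 5 4 0 0 0], max=5
Drop 3: L rot0 at col 2 lands with bottom-row=4; cleared 0 line(s) (total 0); column heights now [5 5 5 5 6 0], max=6
Drop 4: L rot0 at col 1 lands with bottom-row=5; cleared 0 line(s) (total 0); column heights now [5 6 6 7 6 0], max=7
Test piece J rot2 at col 2 (width 3): heights before test = [5 6 6 7 6 0]; fits = True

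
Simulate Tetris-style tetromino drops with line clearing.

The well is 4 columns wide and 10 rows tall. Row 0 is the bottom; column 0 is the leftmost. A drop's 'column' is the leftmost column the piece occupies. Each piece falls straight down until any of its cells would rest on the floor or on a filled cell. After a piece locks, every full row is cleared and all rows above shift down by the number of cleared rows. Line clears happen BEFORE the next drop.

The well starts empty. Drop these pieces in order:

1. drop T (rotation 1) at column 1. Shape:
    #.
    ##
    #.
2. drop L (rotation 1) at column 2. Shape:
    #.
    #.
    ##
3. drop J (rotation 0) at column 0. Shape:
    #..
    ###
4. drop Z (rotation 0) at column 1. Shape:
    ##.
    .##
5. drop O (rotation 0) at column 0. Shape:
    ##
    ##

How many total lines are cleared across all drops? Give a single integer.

Answer: 0

Derivation:
Drop 1: T rot1 at col 1 lands with bottom-row=0; cleared 0 line(s) (total 0); column heights now [0 3 2 0], max=3
Drop 2: L rot1 at col 2 lands with bottom-row=2; cleared 0 line(s) (total 0); column heights now [0 3 5 3], max=5
Drop 3: J rot0 at col 0 lands with bottom-row=5; cleared 0 line(s) (total 0); column heights now [7 6 6 3], max=7
Drop 4: Z rot0 at col 1 lands with bottom-row=6; cleared 0 line(s) (total 0); column heights now [7 8 8 7], max=8
Drop 5: O rot0 at col 0 lands with bottom-row=8; cleared 0 line(s) (total 0); column heights now [10 10 8 7], max=10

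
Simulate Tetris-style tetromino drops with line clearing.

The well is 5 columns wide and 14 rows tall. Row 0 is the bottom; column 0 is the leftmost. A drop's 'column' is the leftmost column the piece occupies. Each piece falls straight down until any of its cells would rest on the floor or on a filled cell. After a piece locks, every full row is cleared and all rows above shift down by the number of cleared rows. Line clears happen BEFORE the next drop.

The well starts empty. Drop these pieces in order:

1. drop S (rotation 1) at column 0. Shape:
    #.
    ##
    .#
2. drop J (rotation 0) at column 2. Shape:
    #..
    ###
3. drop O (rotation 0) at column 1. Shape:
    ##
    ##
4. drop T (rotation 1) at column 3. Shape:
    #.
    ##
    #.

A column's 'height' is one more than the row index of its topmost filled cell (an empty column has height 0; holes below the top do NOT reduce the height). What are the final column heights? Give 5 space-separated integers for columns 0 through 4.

Drop 1: S rot1 at col 0 lands with bottom-row=0; cleared 0 line(s) (total 0); column heights now [3 2 0 0 0], max=3
Drop 2: J rot0 at col 2 lands with bottom-row=0; cleared 0 line(s) (total 0); column heights now [3 2 2 1 1], max=3
Drop 3: O rot0 at col 1 lands with bottom-row=2; cleared 0 line(s) (total 0); column heights now [3 4 4 1 1], max=4
Drop 4: T rot1 at col 3 lands with bottom-row=1; cleared 1 line(s) (total 1); column heights now [2 3 3 3 1], max=3

Answer: 2 3 3 3 1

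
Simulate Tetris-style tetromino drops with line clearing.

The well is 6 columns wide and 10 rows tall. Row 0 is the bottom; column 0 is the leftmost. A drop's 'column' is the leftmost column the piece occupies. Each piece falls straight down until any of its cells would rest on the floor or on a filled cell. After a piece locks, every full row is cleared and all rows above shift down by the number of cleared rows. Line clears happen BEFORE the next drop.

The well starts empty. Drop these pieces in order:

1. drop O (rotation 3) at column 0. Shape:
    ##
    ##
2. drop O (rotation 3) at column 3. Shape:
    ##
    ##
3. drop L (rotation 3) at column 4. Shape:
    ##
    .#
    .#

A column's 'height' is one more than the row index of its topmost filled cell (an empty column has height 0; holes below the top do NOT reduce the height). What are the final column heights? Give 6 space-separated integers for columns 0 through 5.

Drop 1: O rot3 at col 0 lands with bottom-row=0; cleared 0 line(s) (total 0); column heights now [2 2 0 0 0 0], max=2
Drop 2: O rot3 at col 3 lands with bottom-row=0; cleared 0 line(s) (total 0); column heights now [2 2 0 2 2 0], max=2
Drop 3: L rot3 at col 4 lands with bottom-row=0; cleared 0 line(s) (total 0); column heights now [2 2 0 2 3 3], max=3

Answer: 2 2 0 2 3 3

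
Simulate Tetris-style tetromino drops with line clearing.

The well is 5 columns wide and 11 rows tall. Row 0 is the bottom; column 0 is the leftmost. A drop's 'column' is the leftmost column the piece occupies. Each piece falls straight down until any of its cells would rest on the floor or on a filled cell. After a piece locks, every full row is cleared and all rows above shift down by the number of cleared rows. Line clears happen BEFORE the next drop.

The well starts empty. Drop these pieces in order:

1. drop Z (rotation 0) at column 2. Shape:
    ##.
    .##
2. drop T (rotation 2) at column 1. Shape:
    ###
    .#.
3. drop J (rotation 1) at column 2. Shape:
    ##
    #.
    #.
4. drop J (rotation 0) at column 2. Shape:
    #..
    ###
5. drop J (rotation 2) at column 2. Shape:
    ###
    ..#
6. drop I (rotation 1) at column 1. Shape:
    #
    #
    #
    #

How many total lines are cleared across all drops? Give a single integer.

Drop 1: Z rot0 at col 2 lands with bottom-row=0; cleared 0 line(s) (total 0); column heights now [0 0 2 2 1], max=2
Drop 2: T rot2 at col 1 lands with bottom-row=2; cleared 0 line(s) (total 0); column heights now [0 4 4 4 1], max=4
Drop 3: J rot1 at col 2 lands with bottom-row=4; cleared 0 line(s) (total 0); column heights now [0 4 7 7 1], max=7
Drop 4: J rot0 at col 2 lands with bottom-row=7; cleared 0 line(s) (total 0); column heights now [0 4 9 8 8], max=9
Drop 5: J rot2 at col 2 lands with bottom-row=8; cleared 0 line(s) (total 0); column heights now [0 4 10 10 10], max=10
Drop 6: I rot1 at col 1 lands with bottom-row=4; cleared 0 line(s) (total 0); column heights now [0 8 10 10 10], max=10

Answer: 0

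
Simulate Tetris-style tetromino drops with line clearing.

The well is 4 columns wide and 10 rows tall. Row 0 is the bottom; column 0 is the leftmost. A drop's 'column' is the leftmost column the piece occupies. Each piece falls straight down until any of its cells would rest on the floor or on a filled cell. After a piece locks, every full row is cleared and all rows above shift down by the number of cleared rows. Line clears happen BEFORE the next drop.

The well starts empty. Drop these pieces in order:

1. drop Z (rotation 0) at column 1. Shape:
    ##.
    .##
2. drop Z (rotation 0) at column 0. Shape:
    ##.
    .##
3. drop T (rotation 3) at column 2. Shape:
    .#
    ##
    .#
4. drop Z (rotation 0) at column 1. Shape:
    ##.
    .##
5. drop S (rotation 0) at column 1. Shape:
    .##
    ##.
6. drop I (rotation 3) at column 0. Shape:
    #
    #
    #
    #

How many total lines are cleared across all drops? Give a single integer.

Answer: 2

Derivation:
Drop 1: Z rot0 at col 1 lands with bottom-row=0; cleared 0 line(s) (total 0); column heights now [0 2 2 1], max=2
Drop 2: Z rot0 at col 0 lands with bottom-row=2; cleared 0 line(s) (total 0); column heights now [4 4 3 1], max=4
Drop 3: T rot3 at col 2 lands with bottom-row=2; cleared 1 line(s) (total 1); column heights now [0 3 3 4], max=4
Drop 4: Z rot0 at col 1 lands with bottom-row=4; cleared 0 line(s) (total 1); column heights now [0 6 6 5], max=6
Drop 5: S rot0 at col 1 lands with bottom-row=6; cleared 0 line(s) (total 1); column heights now [0 7 8 8], max=8
Drop 6: I rot3 at col 0 lands with bottom-row=0; cleared 1 line(s) (total 2); column heights now [3 6 7 7], max=7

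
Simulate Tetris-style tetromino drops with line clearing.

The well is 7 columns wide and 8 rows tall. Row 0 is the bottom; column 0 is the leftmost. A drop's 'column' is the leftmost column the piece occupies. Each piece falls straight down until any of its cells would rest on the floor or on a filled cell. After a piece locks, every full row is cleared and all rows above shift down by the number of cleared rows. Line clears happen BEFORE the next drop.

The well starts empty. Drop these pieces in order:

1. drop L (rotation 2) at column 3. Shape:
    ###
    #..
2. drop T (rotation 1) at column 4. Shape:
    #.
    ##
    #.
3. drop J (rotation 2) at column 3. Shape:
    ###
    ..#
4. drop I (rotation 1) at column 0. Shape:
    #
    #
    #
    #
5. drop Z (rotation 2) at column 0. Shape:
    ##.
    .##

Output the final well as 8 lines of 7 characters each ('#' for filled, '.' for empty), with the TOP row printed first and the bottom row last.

Answer: .......
.......
...###.
##..##.
###.##.
#...#..
#..###.
#..#...

Derivation:
Drop 1: L rot2 at col 3 lands with bottom-row=0; cleared 0 line(s) (total 0); column heights now [0 0 0 2 2 2 0], max=2
Drop 2: T rot1 at col 4 lands with bottom-row=2; cleared 0 line(s) (total 0); column heights now [0 0 0 2 5 4 0], max=5
Drop 3: J rot2 at col 3 lands with bottom-row=4; cleared 0 line(s) (total 0); column heights now [0 0 0 6 6 6 0], max=6
Drop 4: I rot1 at col 0 lands with bottom-row=0; cleared 0 line(s) (total 0); column heights now [4 0 0 6 6 6 0], max=6
Drop 5: Z rot2 at col 0 lands with bottom-row=3; cleared 0 line(s) (total 0); column heights now [5 5 4 6 6 6 0], max=6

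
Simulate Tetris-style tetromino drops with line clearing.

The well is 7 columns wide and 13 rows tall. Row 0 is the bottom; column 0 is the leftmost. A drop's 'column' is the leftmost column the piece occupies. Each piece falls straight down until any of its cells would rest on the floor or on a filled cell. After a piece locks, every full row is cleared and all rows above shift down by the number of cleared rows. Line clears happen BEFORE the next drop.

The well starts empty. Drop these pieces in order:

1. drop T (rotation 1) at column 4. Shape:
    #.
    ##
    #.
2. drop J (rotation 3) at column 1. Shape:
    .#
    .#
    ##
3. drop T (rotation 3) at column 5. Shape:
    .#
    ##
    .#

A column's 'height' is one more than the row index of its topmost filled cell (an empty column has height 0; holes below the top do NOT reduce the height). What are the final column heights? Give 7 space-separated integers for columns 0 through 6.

Drop 1: T rot1 at col 4 lands with bottom-row=0; cleared 0 line(s) (total 0); column heights now [0 0 0 0 3 2 0], max=3
Drop 2: J rot3 at col 1 lands with bottom-row=0; cleared 0 line(s) (total 0); column heights now [0 1 3 0 3 2 0], max=3
Drop 3: T rot3 at col 5 lands with bottom-row=1; cleared 0 line(s) (total 0); column heights now [0 1 3 0 3 3 4], max=4

Answer: 0 1 3 0 3 3 4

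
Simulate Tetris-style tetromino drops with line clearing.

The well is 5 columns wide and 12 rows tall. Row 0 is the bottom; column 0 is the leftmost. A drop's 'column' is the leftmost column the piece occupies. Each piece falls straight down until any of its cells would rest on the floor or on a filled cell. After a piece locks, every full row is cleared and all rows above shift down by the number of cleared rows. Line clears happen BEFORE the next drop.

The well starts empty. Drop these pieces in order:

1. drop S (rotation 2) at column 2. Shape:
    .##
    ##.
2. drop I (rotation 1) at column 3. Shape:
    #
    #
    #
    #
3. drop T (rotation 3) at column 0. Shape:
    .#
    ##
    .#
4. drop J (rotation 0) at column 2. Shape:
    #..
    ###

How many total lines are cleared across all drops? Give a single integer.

Answer: 0

Derivation:
Drop 1: S rot2 at col 2 lands with bottom-row=0; cleared 0 line(s) (total 0); column heights now [0 0 1 2 2], max=2
Drop 2: I rot1 at col 3 lands with bottom-row=2; cleared 0 line(s) (total 0); column heights now [0 0 1 6 2], max=6
Drop 3: T rot3 at col 0 lands with bottom-row=0; cleared 0 line(s) (total 0); column heights now [2 3 1 6 2], max=6
Drop 4: J rot0 at col 2 lands with bottom-row=6; cleared 0 line(s) (total 0); column heights now [2 3 8 7 7], max=8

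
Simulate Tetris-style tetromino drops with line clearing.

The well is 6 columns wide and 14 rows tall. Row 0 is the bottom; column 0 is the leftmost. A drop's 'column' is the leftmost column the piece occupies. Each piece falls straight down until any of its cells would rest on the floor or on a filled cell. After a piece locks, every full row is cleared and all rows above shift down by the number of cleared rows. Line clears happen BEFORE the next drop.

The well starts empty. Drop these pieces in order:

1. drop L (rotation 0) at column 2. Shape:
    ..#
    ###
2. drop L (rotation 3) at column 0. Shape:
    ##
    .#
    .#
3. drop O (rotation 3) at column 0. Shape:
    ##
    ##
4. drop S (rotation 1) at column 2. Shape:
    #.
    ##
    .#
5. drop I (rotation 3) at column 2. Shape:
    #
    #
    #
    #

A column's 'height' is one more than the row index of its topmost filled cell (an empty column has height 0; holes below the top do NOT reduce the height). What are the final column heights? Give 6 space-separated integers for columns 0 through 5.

Drop 1: L rot0 at col 2 lands with bottom-row=0; cleared 0 line(s) (total 0); column heights now [0 0 1 1 2 0], max=2
Drop 2: L rot3 at col 0 lands with bottom-row=0; cleared 0 line(s) (total 0); column heights now [3 3 1 1 2 0], max=3
Drop 3: O rot3 at col 0 lands with bottom-row=3; cleared 0 line(s) (total 0); column heights now [5 5 1 1 2 0], max=5
Drop 4: S rot1 at col 2 lands with bottom-row=1; cleared 0 line(s) (total 0); column heights now [5 5 4 3 2 0], max=5
Drop 5: I rot3 at col 2 lands with bottom-row=4; cleared 0 line(s) (total 0); column heights now [5 5 8 3 2 0], max=8

Answer: 5 5 8 3 2 0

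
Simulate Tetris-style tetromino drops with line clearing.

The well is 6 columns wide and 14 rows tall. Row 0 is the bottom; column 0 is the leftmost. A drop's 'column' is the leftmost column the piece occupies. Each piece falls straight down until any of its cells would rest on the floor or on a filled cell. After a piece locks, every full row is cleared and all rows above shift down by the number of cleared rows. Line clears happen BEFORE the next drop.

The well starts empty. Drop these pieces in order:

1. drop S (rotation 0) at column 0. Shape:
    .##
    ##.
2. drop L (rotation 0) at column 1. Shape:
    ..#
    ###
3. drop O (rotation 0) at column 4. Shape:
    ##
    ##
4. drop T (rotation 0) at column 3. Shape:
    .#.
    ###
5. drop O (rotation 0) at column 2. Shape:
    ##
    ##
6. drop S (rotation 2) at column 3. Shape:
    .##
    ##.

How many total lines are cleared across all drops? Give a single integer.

Drop 1: S rot0 at col 0 lands with bottom-row=0; cleared 0 line(s) (total 0); column heights now [1 2 2 0 0 0], max=2
Drop 2: L rot0 at col 1 lands with bottom-row=2; cleared 0 line(s) (total 0); column heights now [1 3 3 4 0 0], max=4
Drop 3: O rot0 at col 4 lands with bottom-row=0; cleared 0 line(s) (total 0); column heights now [1 3 3 4 2 2], max=4
Drop 4: T rot0 at col 3 lands with bottom-row=4; cleared 0 line(s) (total 0); column heights now [1 3 3 5 6 5], max=6
Drop 5: O rot0 at col 2 lands with bottom-row=5; cleared 0 line(s) (total 0); column heights now [1 3 7 7 6 5], max=7
Drop 6: S rot2 at col 3 lands with bottom-row=7; cleared 0 line(s) (total 0); column heights now [1 3 7 8 9 9], max=9

Answer: 0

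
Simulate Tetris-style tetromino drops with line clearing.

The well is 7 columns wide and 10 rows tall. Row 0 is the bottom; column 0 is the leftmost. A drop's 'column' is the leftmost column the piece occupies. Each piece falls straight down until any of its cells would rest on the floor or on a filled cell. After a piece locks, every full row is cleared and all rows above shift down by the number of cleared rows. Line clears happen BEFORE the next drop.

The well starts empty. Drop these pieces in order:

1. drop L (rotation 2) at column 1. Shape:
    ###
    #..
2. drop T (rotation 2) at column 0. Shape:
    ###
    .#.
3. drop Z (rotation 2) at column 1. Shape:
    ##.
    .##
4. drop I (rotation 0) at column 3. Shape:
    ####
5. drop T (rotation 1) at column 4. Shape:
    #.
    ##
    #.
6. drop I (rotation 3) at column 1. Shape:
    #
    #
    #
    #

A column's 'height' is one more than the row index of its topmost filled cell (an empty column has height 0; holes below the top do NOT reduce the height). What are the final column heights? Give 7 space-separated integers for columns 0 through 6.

Drop 1: L rot2 at col 1 lands with bottom-row=0; cleared 0 line(s) (total 0); column heights now [0 2 2 2 0 0 0], max=2
Drop 2: T rot2 at col 0 lands with bottom-row=2; cleared 0 line(s) (total 0); column heights now [4 4 4 2 0 0 0], max=4
Drop 3: Z rot2 at col 1 lands with bottom-row=4; cleared 0 line(s) (total 0); column heights now [4 6 6 5 0 0 0], max=6
Drop 4: I rot0 at col 3 lands with bottom-row=5; cleared 0 line(s) (total 0); column heights now [4 6 6 6 6 6 6], max=6
Drop 5: T rot1 at col 4 lands with bottom-row=6; cleared 0 line(s) (total 0); column heights now [4 6 6 6 9 8 6], max=9
Drop 6: I rot3 at col 1 lands with bottom-row=6; cleared 0 line(s) (total 0); column heights now [4 10 6 6 9 8 6], max=10

Answer: 4 10 6 6 9 8 6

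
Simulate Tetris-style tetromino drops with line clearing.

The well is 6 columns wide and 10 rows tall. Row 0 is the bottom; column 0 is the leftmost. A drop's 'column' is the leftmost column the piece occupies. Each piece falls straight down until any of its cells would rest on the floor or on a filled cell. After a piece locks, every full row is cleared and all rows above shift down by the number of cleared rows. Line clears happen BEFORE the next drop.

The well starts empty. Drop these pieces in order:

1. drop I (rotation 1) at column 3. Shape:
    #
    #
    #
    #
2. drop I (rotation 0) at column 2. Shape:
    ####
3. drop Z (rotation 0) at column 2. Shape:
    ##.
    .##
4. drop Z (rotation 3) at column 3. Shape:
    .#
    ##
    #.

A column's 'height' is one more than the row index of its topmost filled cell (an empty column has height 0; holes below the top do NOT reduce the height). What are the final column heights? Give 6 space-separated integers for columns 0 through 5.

Answer: 0 0 7 9 10 5

Derivation:
Drop 1: I rot1 at col 3 lands with bottom-row=0; cleared 0 line(s) (total 0); column heights now [0 0 0 4 0 0], max=4
Drop 2: I rot0 at col 2 lands with bottom-row=4; cleared 0 line(s) (total 0); column heights now [0 0 5 5 5 5], max=5
Drop 3: Z rot0 at col 2 lands with bottom-row=5; cleared 0 line(s) (total 0); column heights now [0 0 7 7 6 5], max=7
Drop 4: Z rot3 at col 3 lands with bottom-row=7; cleared 0 line(s) (total 0); column heights now [0 0 7 9 10 5], max=10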